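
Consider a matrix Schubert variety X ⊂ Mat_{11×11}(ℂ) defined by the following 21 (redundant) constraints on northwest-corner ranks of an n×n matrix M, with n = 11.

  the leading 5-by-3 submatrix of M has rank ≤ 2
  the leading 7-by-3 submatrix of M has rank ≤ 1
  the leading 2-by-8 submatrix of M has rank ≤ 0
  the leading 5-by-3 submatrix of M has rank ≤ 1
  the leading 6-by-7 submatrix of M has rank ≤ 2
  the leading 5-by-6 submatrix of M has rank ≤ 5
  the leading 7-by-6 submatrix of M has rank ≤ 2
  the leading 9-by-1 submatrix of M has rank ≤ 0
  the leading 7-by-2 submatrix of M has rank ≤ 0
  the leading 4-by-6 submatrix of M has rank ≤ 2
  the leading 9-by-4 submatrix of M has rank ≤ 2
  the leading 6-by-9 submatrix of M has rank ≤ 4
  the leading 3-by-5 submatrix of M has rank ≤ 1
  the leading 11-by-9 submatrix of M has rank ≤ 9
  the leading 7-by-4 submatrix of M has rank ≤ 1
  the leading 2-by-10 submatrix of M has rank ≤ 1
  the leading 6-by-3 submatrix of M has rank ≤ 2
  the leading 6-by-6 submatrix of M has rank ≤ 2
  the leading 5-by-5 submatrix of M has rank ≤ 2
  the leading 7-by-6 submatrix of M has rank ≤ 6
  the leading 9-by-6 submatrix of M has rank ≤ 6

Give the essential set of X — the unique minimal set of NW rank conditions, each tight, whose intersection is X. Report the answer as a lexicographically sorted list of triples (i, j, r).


Rank table r_w(11×11) implied by the 21 constraints:

  0 | 0 | 0 | 0 | 0 | 0 | 0 | 0 | 1 | 1 | 1
  0 | 0 | 0 | 0 | 0 | 0 | 0 | 0 | 1 | 1 | 2
  0 | 0 | 1 | 1 | 1 | 1 | 1 | 1 | 2 | 2 | 3
  0 | 0 | 1 | 1 | 2 | 2 | 2 | 2 | 3 | 3 | 4
  0 | 0 | 1 | 1 | 2 | 2 | 2 | 3 | 4 | 4 | 5
  0 | 0 | 1 | 1 | 2 | 2 | 2 | 3 | 4 | 5 | 6
  0 | 0 | 1 | 1 | 2 | 2 | 3 | 4 | 5 | 6 | 7
  0 | 1 | 2 | 2 | 3 | 3 | 4 | 5 | 6 | 7 | 8
  0 | 1 | 2 | 2 | 3 | 4 | 5 | 6 | 7 | 8 | 9
  1 | 2 | 3 | 3 | 4 | 5 | 6 | 7 | 8 | 9 | 10
  1 | 2 | 3 | 4 | 5 | 6 | 7 | 8 | 9 | 10 | 11

hence w(1..11) = (9, 11, 3, 5, 8, 10, 7, 2, 6, 1, 4).

|D(w)|=39, |Ess(w)|=8:

[(2, 8, 0), (2, 10, 1), (6, 7, 2), (7, 2, 0), (7, 4, 1), (7, 6, 2), (9, 1, 0), (9, 4, 2)]


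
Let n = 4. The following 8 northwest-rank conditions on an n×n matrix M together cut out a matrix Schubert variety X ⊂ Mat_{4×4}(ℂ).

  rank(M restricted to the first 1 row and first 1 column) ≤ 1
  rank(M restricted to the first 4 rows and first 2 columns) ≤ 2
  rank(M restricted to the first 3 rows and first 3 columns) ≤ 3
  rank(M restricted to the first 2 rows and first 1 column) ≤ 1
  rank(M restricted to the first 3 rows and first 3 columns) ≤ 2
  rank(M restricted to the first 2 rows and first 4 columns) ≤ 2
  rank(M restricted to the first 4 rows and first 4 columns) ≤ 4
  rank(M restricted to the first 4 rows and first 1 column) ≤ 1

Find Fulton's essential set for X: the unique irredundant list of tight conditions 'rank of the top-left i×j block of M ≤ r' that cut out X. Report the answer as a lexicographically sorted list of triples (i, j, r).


Reconstructing r_w from the 8 given conditions:

  i=1: 1 1 1 1
  i=2: 1 2 2 2
  i=3: 1 2 2 3
  i=4: 1 2 3 4

hence w(1..4) = (1, 2, 4, 3).

|D(w)|=1, |Ess(w)|=1:

[(3, 3, 2)]


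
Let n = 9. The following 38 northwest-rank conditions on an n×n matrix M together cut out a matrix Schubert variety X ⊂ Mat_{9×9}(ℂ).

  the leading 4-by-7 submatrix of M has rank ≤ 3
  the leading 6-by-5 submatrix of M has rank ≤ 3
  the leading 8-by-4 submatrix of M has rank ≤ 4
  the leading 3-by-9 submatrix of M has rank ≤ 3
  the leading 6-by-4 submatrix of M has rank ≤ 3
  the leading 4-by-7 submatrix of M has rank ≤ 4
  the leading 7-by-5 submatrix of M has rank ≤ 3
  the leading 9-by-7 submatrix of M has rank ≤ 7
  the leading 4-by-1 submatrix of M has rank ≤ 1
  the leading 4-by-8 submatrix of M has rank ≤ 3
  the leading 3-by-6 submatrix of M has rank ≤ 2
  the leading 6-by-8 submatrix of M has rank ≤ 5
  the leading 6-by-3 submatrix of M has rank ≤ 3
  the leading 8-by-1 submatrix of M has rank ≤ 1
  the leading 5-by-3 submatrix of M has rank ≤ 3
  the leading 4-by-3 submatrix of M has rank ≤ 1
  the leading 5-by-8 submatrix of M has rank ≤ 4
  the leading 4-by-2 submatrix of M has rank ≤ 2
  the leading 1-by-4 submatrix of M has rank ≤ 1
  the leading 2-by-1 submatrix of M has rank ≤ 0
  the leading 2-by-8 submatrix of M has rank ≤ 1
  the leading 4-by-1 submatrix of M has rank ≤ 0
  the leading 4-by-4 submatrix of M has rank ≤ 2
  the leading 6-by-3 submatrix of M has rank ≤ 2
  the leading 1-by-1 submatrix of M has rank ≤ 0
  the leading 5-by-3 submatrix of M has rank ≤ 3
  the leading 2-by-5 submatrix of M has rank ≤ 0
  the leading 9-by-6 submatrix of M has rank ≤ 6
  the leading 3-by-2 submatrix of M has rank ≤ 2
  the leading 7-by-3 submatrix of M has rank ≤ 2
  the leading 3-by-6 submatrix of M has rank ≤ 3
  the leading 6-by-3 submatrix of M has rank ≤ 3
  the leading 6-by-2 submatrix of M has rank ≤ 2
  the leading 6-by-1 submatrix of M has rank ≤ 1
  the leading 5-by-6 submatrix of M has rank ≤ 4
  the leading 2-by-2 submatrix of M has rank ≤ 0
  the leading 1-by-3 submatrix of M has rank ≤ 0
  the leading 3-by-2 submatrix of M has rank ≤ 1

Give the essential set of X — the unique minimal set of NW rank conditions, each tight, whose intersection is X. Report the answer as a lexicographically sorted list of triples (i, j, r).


Computing R[i][j] = min implied NW-rank bound (n=9, 38 conditions):

  R[1]: 0, 0, 0, 0, 0, 1, 1, 1, 1
  R[2]: 0, 0, 0, 0, 0, 1, 1, 1, 2
  R[3]: 0, 1, 1, 1, 1, 2, 2, 2, 3
  R[4]: 0, 1, 1, 2, 2, 3, 3, 3, 4
  R[5]: 1, 2, 2, 3, 3, 4, 4, 4, 5
  R[6]: 1, 2, 2, 3, 3, 4, 5, 5, 6
  R[7]: 1, 2, 2, 3, 3, 4, 5, 6, 7
  R[8]: 1, 2, 3, 4, 4, 5, 6, 7, 8
  R[9]: 1, 2, 3, 4, 5, 6, 7, 8, 9

giving w = (6, 9, 2, 4, 1, 7, 8, 3, 5) via Δ²R.

6 SE-corners of the 19-cell Rothe diagram give Ess(w):

[(2, 5, 0), (2, 8, 1), (4, 1, 0), (4, 3, 1), (7, 3, 2), (7, 5, 3)]


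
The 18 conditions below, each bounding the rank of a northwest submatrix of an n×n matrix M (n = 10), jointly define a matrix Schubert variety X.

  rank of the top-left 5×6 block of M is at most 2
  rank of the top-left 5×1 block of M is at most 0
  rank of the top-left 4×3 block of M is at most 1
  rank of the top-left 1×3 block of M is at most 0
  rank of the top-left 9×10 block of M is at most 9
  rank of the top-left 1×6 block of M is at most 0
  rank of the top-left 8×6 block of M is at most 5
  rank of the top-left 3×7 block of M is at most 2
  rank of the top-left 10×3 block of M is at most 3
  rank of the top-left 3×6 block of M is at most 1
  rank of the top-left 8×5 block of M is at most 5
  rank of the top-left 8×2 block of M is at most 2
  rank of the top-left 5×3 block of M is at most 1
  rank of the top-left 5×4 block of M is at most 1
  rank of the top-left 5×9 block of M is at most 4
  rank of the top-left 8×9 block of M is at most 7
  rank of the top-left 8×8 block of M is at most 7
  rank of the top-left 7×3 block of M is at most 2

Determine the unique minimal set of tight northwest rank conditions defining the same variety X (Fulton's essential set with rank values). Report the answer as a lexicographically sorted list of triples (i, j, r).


Recovering R(i,j) via the rank-extension bound from the 18 conditions:

  i=1: 0 | 0 | 0 | 0 | 0 | 0 | 1 | 1 | 1 | 1
  i=2: 0 | 1 | 1 | 1 | 1 | 1 | 2 | 2 | 2 | 2
  i=3: 0 | 1 | 1 | 1 | 1 | 1 | 2 | 3 | 3 | 3
  i=4: 0 | 1 | 1 | 1 | 2 | 2 | 3 | 4 | 4 | 4
  i=5: 0 | 1 | 1 | 1 | 2 | 2 | 3 | 4 | 4 | 5
  i=6: 1 | 2 | 2 | 2 | 3 | 3 | 4 | 5 | 5 | 6
  i=7: 1 | 2 | 2 | 3 | 4 | 4 | 5 | 6 | 6 | 7
  i=8: 1 | 2 | 3 | 4 | 5 | 5 | 6 | 7 | 7 | 8
  i=9: 1 | 2 | 3 | 4 | 5 | 6 | 7 | 8 | 8 | 9
  i=10: 1 | 2 | 3 | 4 | 5 | 6 | 7 | 8 | 9 | 10

reading off 1-entries of Δ²R: w = (7, 2, 8, 5, 10, 1, 4, 3, 6, 9).

Rothe diagram D(w) (21 cells), 7 SE-corners (essential conditions):

[(1, 6, 0), (3, 6, 1), (5, 1, 0), (5, 4, 1), (5, 6, 2), (5, 9, 4), (7, 3, 2)]


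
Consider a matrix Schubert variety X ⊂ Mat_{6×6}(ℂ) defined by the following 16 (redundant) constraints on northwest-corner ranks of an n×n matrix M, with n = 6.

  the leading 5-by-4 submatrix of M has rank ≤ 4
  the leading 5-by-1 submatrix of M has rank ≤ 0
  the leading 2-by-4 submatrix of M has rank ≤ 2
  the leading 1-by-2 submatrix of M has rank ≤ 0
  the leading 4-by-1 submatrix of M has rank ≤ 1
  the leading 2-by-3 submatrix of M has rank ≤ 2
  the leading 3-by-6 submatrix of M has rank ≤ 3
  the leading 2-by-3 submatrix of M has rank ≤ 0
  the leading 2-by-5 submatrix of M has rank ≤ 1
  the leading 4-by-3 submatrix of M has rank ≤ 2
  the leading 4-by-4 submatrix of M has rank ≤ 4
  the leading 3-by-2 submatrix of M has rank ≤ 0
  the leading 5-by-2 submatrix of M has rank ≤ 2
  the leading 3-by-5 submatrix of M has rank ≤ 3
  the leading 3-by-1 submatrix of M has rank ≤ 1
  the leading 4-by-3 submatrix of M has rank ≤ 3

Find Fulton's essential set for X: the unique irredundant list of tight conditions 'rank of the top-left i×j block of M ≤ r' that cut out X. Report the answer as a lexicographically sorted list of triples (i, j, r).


Propagating the 16 rank bounds to every northwest block:

  R[1]: 0 0 0 1 1 1
  R[2]: 0 0 0 1 1 2
  R[3]: 0 0 1 2 2 3
  R[4]: 0 1 2 3 3 4
  R[5]: 0 1 2 3 4 5
  R[6]: 1 2 3 4 5 6

hence w(1..6) = (4, 6, 3, 2, 5, 1).

Fulton essential set (4 of the 11 Rothe cells):

[(2, 3, 0), (2, 5, 1), (3, 2, 0), (5, 1, 0)]


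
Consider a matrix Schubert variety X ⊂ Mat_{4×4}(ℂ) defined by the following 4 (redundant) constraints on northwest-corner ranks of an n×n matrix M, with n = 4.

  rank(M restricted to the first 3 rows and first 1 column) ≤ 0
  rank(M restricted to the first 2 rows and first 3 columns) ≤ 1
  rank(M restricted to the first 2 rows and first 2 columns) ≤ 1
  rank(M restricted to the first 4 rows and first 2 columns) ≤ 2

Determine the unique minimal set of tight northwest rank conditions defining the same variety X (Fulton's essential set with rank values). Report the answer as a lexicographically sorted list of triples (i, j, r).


The tightest implied rank at each (i,j), from the 4 conditions:

  row 1: 0  1  1  1
  row 2: 0  1  1  2
  row 3: 0  1  2  3
  row 4: 1  2  3  4

hence w(1..4) = (2, 4, 3, 1).

ℓ(w)=4; the 2 essential cells (i,j,r):

[(2, 3, 1), (3, 1, 0)]


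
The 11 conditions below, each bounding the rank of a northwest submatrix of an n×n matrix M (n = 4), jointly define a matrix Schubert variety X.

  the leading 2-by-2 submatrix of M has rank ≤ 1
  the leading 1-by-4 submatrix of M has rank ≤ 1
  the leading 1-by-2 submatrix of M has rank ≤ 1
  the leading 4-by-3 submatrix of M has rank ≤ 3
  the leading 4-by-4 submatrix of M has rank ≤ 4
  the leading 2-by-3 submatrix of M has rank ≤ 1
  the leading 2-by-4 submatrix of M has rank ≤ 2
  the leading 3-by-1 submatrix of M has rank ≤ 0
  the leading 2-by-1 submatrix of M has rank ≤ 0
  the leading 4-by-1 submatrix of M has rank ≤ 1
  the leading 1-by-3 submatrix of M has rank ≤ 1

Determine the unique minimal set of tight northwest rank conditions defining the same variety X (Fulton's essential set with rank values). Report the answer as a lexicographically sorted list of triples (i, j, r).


The tightest implied rank at each (i,j), from the 11 conditions:

  row 1: 0  1  1  1
  row 2: 0  1  1  2
  row 3: 0  1  2  3
  row 4: 1  2  3  4

giving w = (2, 4, 3, 1) via Δ²R.

|D(w)|=4, |Ess(w)|=2:

[(2, 3, 1), (3, 1, 0)]


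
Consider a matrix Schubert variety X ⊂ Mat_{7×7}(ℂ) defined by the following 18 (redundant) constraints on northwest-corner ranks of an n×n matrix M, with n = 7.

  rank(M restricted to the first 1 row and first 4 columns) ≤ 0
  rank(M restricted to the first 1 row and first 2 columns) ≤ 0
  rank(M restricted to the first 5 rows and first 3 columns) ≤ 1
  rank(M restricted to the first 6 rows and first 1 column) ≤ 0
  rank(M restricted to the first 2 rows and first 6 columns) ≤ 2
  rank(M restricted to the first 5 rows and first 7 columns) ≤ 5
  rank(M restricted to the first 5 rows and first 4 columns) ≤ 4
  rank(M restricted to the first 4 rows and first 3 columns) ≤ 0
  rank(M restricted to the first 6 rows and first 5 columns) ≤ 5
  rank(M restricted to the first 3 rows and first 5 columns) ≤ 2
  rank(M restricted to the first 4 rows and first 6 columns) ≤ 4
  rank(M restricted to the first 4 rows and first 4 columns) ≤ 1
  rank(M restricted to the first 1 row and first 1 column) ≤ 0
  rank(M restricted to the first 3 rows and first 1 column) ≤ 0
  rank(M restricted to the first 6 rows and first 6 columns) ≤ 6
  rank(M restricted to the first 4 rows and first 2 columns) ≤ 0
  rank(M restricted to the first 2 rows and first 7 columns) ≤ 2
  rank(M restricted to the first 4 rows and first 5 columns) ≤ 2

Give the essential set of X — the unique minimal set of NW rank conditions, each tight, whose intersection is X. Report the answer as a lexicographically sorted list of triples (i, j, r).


Rank table r_w(7×7) implied by the 18 constraints:

  0 0 0 0 1 1 1
  0 0 0 1 2 2 2
  0 0 0 1 2 3 3
  0 0 0 1 2 3 4
  0 1 1 2 3 4 5
  0 1 2 3 4 5 6
  1 2 3 4 5 6 7

second differences of R give the permutation w = (5, 4, 6, 7, 2, 3, 1).

D(w) has 15 cells with 3 SE-corners; essential set:

[(1, 4, 0), (4, 3, 0), (6, 1, 0)]


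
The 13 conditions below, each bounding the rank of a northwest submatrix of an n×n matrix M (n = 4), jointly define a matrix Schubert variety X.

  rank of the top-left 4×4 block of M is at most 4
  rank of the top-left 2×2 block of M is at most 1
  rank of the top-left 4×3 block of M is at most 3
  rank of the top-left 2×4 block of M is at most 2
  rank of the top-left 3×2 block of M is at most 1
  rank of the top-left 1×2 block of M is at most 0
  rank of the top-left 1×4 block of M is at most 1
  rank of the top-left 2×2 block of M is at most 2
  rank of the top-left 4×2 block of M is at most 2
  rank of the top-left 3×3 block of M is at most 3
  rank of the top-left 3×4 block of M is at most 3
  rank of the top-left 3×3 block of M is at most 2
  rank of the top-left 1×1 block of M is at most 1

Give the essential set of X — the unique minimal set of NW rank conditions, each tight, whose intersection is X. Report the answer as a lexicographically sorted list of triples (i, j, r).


Reconstructing r_w from the 13 given conditions:

  R[1]: 0, 0, 1, 1
  R[2]: 1, 1, 2, 2
  R[3]: 1, 1, 2, 3
  R[4]: 1, 2, 3, 4

giving w = (3, 1, 4, 2) via Δ²R.

ℓ(w)=3; the 2 essential cells (i,j,r):

[(1, 2, 0), (3, 2, 1)]


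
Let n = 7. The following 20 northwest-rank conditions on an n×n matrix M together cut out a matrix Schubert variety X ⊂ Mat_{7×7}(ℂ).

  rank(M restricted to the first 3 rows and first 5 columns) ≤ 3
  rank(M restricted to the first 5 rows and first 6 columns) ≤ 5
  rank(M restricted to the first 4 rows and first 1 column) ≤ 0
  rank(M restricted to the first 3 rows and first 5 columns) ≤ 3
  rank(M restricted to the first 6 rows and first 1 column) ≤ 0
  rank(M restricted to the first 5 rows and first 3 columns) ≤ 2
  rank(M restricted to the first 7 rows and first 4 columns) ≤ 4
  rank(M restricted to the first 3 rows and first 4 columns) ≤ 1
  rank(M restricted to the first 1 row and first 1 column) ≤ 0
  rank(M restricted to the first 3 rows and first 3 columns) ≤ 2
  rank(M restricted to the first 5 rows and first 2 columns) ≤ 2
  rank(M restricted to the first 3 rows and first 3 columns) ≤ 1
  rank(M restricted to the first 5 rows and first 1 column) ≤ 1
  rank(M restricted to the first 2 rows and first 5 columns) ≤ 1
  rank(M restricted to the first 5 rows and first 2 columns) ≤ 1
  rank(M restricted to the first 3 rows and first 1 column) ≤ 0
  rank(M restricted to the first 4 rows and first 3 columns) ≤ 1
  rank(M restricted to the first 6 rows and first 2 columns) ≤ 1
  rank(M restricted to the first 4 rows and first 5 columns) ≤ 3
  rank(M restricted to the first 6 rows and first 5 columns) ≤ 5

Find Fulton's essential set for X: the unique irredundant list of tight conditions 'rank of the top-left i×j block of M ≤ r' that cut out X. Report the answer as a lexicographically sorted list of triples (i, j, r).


Computing R[i][j] = min implied NW-rank bound (n=7, 20 conditions):

  0 1 1 1 1 1 1
  0 1 1 1 1 2 2
  0 1 1 1 2 3 3
  0 1 1 2 3 4 4
  0 1 2 3 4 5 5
  0 1 2 3 4 5 6
  1 2 3 4 5 6 7

second differences of R give the permutation w = (2, 6, 5, 4, 3, 7, 1).

|D(w)|=12, |Ess(w)|=4:

[(2, 5, 1), (3, 4, 1), (4, 3, 1), (6, 1, 0)]


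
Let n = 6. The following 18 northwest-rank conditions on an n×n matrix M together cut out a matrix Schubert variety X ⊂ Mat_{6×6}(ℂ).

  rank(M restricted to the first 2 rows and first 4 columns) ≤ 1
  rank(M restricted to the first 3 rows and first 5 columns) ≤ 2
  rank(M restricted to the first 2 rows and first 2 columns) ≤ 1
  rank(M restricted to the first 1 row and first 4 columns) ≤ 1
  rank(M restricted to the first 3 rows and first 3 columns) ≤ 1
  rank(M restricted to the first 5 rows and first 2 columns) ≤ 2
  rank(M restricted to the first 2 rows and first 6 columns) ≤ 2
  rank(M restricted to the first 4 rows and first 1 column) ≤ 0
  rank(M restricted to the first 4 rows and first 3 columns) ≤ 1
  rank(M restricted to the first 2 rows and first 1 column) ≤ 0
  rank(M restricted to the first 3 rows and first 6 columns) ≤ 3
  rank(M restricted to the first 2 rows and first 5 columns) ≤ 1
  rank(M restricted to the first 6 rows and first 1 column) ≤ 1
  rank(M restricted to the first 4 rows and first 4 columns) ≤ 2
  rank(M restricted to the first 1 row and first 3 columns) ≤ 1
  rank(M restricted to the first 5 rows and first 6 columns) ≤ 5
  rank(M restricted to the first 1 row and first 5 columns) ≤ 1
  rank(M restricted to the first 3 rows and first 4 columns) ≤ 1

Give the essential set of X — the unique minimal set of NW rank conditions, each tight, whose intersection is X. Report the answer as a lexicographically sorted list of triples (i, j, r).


The tightest implied rank at each (i,j), from the 18 conditions:

  row 1: 0 1 1 1 1 1
  row 2: 0 1 1 1 1 2
  row 3: 0 1 1 1 2 3
  row 4: 0 1 1 2 3 4
  row 5: 1 2 2 3 4 5
  row 6: 1 2 3 4 5 6

hence w(1..6) = (2, 6, 5, 4, 1, 3).

Rothe diagram D(w) (10 cells), 4 SE-corners (essential conditions):

[(2, 5, 1), (3, 4, 1), (4, 1, 0), (4, 3, 1)]


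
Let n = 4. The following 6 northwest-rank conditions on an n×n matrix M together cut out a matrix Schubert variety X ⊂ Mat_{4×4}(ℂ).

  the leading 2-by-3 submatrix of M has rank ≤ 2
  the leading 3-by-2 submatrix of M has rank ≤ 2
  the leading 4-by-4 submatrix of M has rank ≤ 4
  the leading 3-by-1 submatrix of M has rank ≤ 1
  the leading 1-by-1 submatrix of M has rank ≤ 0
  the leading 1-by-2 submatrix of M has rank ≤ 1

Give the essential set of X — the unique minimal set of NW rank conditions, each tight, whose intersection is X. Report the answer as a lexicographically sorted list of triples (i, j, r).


Propagating the 6 rank bounds to every northwest block:

  row 1: 0 1 1 1
  row 2: 1 2 2 2
  row 3: 1 2 3 3
  row 4: 1 2 3 4

hence w(1..4) = (2, 1, 3, 4).

Rothe diagram D(w) (1 cell), 1 SE-corner (essential condition):

[(1, 1, 0)]


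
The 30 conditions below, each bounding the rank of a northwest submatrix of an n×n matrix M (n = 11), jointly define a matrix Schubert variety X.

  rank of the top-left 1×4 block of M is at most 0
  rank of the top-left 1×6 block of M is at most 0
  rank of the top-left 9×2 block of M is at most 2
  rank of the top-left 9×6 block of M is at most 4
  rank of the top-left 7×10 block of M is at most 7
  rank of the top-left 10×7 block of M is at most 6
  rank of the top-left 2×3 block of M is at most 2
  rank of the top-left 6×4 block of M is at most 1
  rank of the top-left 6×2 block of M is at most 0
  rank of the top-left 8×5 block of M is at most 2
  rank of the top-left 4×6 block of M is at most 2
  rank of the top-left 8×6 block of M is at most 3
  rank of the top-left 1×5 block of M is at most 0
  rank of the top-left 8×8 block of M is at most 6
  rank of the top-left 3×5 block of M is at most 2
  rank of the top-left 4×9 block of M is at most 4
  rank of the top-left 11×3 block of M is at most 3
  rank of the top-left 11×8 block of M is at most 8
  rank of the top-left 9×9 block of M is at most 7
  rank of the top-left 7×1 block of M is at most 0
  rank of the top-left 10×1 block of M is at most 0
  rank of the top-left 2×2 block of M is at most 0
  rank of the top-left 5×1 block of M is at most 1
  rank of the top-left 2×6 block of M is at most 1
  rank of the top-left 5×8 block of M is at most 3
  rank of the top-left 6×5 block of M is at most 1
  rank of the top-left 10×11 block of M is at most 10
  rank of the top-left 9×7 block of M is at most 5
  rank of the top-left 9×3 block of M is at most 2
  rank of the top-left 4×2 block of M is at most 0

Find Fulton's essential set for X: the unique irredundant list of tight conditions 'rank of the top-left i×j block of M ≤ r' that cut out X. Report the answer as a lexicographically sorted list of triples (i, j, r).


Rank table r_w(11×11) implied by the 30 constraints:

  i=1: 0 0 0 0 0 0 1 1 1 1 1
  i=2: 0 0 1 1 1 1 2 2 2 2 2
  i=3: 0 0 1 1 1 2 3 3 3 3 3
  i=4: 0 0 1 1 1 2 3 3 4 4 4
  i=5: 0 0 1 1 1 2 3 3 4 5 5
  i=6: 0 0 1 1 1 2 3 4 5 6 6
  i=7: 0 1 2 2 2 3 4 5 6 7 7
  i=8: 0 1 2 2 2 3 4 5 6 7 8
  i=9: 0 1 2 3 3 4 5 6 7 8 9
  i=10: 0 1 2 3 4 5 6 7 8 9 10
  i=11: 1 2 3 4 5 6 7 8 9 10 11

hence w(1..11) = (7, 3, 6, 9, 10, 8, 2, 11, 4, 5, 1).

|D(w)|=32, |Ess(w)|=6:

[(1, 6, 0), (5, 8, 3), (6, 2, 0), (6, 5, 1), (8, 5, 2), (10, 1, 0)]


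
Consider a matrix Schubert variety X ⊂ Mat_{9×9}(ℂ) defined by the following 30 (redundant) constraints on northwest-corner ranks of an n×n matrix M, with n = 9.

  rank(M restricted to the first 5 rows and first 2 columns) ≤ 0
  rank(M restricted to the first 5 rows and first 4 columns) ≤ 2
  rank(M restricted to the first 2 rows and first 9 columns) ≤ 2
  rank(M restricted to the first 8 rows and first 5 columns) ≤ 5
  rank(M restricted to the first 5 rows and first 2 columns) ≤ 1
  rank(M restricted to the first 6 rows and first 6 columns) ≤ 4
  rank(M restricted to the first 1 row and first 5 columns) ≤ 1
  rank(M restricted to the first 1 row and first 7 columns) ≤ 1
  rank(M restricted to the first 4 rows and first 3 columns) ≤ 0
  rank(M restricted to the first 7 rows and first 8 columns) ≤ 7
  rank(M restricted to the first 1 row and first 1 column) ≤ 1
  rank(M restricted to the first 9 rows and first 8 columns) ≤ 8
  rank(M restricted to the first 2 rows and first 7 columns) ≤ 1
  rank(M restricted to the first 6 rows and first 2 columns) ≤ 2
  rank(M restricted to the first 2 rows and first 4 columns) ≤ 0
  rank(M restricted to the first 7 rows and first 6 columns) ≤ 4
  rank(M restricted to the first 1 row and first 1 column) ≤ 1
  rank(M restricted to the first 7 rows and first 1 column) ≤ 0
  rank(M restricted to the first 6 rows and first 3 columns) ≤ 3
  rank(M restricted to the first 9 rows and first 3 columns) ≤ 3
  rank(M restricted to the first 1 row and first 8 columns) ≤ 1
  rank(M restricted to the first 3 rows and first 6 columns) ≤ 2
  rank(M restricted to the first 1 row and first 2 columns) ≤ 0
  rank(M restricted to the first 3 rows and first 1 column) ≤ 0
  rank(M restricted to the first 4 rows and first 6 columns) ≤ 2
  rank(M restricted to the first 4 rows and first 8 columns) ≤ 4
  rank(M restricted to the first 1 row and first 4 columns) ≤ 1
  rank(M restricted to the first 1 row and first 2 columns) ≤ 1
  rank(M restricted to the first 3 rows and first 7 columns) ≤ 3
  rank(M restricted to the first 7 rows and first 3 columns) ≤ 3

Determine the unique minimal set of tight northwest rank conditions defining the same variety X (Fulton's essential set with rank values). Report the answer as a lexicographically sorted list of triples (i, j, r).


Rank table r_w(9×9) implied by the 30 constraints:

  i=1: 0  0  0  0  1  1  1  1  1
  i=2: 0  0  0  0  1  1  1  2  2
  i=3: 0  0  0  1  2  2  2  3  3
  i=4: 0  0  0  1  2  2  3  4  4
  i=5: 0  0  1  2  3  3  4  5  5
  i=6: 0  1  2  3  4  4  5  6  6
  i=7: 0  1  2  3  4  4  5  6  7
  i=8: 1  2  3  4  5  5  6  7  8
  i=9: 1  2  3  4  5  6  7  8  9

reading off 1-entries of Δ²R: w = (5, 8, 4, 7, 3, 2, 9, 1, 6).

Fulton essential set (7 of the 22 Rothe cells):

[(2, 4, 0), (2, 7, 1), (4, 3, 0), (4, 6, 2), (5, 2, 0), (7, 1, 0), (7, 6, 4)]


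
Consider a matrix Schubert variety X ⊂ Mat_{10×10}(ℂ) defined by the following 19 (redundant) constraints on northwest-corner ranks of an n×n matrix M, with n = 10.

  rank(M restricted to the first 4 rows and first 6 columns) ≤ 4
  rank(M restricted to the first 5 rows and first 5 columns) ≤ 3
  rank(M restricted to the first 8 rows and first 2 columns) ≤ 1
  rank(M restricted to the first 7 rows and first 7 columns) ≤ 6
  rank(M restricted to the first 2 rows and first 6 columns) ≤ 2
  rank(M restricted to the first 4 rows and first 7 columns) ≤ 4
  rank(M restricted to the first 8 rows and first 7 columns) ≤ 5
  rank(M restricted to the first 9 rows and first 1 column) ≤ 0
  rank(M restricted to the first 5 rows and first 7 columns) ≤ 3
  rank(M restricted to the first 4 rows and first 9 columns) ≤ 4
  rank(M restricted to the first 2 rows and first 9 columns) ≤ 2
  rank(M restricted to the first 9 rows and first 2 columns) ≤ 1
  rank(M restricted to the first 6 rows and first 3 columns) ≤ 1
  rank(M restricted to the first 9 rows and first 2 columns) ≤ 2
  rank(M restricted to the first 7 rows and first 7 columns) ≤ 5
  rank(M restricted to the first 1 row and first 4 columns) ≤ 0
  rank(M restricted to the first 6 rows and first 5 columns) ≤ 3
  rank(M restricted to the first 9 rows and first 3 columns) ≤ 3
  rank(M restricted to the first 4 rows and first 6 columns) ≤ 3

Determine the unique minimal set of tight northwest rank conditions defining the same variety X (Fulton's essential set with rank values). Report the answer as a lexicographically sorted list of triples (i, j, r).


The tightest implied rank at each (i,j), from the 19 conditions:

  i=1: 0 | 0 | 0 | 0 | 1 | 1 | 1 | 1 | 1 | 1
  i=2: 0 | 1 | 1 | 1 | 2 | 2 | 2 | 2 | 2 | 2
  i=3: 0 | 1 | 1 | 2 | 3 | 3 | 3 | 3 | 3 | 3
  i=4: 0 | 1 | 1 | 2 | 3 | 3 | 3 | 4 | 4 | 4
  i=5: 0 | 1 | 1 | 2 | 3 | 3 | 3 | 4 | 5 | 5
  i=6: 0 | 1 | 1 | 2 | 3 | 4 | 4 | 5 | 6 | 6
  i=7: 0 | 1 | 2 | 3 | 4 | 5 | 5 | 6 | 7 | 7
  i=8: 0 | 1 | 2 | 3 | 4 | 5 | 5 | 6 | 7 | 8
  i=9: 0 | 1 | 2 | 3 | 4 | 5 | 6 | 7 | 8 | 9
  i=10: 1 | 2 | 3 | 4 | 5 | 6 | 7 | 8 | 9 | 10

the unique w with this rank table is (5, 2, 4, 8, 9, 6, 3, 10, 7, 1).

Fulton essential set (5 of the 21 Rothe cells):

[(1, 4, 0), (5, 7, 3), (6, 3, 1), (8, 7, 5), (9, 1, 0)]


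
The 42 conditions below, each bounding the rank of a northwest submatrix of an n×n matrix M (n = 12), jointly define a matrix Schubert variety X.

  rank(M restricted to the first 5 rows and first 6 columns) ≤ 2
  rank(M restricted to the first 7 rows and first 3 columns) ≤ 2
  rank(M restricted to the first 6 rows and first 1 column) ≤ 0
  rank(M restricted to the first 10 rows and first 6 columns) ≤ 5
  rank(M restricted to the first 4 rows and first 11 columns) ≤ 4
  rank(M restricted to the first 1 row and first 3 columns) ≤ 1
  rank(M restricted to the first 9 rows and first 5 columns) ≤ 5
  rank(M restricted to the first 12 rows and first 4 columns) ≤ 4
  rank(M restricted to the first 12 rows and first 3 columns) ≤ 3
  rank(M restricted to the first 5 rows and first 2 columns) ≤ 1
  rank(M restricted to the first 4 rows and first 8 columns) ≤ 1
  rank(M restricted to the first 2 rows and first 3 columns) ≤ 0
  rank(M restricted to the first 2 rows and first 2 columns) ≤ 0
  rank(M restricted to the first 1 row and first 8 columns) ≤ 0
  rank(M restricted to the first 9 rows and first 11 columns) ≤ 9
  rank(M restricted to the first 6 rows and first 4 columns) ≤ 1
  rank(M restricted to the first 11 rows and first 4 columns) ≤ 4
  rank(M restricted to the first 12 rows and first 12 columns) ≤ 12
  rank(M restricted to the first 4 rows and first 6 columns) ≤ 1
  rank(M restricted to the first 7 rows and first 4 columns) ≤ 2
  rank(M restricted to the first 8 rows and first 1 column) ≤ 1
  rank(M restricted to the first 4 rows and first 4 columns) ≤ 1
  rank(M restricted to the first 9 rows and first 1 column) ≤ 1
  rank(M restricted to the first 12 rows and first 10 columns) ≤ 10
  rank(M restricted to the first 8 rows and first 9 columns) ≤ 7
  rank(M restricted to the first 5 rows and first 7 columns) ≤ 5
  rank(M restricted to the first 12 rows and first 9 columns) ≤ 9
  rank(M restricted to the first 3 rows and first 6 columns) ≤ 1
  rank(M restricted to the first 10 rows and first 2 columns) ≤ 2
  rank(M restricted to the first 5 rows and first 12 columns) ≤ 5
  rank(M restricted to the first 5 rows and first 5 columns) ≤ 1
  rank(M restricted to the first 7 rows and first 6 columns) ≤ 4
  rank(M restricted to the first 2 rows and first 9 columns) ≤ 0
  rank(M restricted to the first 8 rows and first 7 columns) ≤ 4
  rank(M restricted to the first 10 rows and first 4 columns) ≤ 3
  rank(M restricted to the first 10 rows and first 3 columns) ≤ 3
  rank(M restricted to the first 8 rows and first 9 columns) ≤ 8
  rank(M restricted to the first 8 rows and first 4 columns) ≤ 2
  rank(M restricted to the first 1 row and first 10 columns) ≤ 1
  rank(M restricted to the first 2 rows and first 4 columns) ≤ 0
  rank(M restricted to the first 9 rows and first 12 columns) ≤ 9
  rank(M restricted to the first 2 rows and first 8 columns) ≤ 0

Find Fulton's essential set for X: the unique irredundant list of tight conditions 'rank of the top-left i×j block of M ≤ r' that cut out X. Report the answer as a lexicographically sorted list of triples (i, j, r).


The tightest implied rank at each (i,j), from the 42 conditions:

  0 | 0 | 0 | 0 | 0 | 0 | 0 | 0 | 0 | 1 | 1 | 1
  0 | 0 | 0 | 0 | 0 | 0 | 0 | 0 | 0 | 1 | 2 | 2
  0 | 1 | 1 | 1 | 1 | 1 | 1 | 1 | 1 | 2 | 3 | 3
  0 | 1 | 1 | 1 | 1 | 1 | 1 | 1 | 2 | 3 | 4 | 4
  0 | 1 | 1 | 1 | 1 | 2 | 2 | 2 | 3 | 4 | 5 | 5
  0 | 1 | 1 | 1 | 2 | 3 | 3 | 3 | 4 | 5 | 6 | 6
  1 | 2 | 2 | 2 | 3 | 4 | 4 | 4 | 5 | 6 | 7 | 7
  1 | 2 | 2 | 2 | 3 | 4 | 4 | 5 | 6 | 7 | 8 | 8
  1 | 2 | 3 | 3 | 4 | 5 | 5 | 6 | 7 | 8 | 9 | 9
  1 | 2 | 3 | 3 | 4 | 5 | 6 | 7 | 8 | 9 | 10 | 10
  1 | 2 | 3 | 4 | 5 | 6 | 7 | 8 | 9 | 10 | 11 | 11
  1 | 2 | 3 | 4 | 5 | 6 | 7 | 8 | 9 | 10 | 11 | 12

hence w(1..12) = (10, 11, 2, 9, 6, 5, 1, 8, 3, 7, 4, 12).

D(w) has 37 cells with 8 SE-corners; essential set:

[(2, 9, 0), (4, 8, 1), (5, 5, 1), (6, 1, 0), (6, 4, 1), (8, 4, 2), (8, 7, 4), (10, 4, 3)]


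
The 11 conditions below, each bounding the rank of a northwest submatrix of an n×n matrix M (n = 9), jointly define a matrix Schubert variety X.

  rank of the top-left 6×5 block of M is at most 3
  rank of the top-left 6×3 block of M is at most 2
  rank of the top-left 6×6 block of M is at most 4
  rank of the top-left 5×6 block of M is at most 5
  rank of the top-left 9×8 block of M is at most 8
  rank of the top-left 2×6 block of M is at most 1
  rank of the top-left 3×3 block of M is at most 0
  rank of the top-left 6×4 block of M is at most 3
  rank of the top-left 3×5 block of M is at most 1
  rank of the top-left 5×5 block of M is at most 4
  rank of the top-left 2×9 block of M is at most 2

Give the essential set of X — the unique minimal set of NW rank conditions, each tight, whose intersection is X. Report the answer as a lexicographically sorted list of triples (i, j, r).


Propagating the 11 rank bounds to every northwest block:

  0  0  0  1  1  1  1  1  1
  0  0  0  1  1  1  2  2  2
  0  0  0  1  1  2  3  3  3
  1  1  1  2  2  3  4  4  4
  1  2  2  3  3  4  5  5  5
  1  2  2  3  3  4  5  6  6
  1  2  3  4  4  5  6  7  7
  1  2  3  4  5  6  7  8  8
  1  2  3  4  5  6  7  8  9

so w = (4, 7, 6, 1, 2, 8, 3, 5, 9).

Fulton essential set (5 of the 14 Rothe cells):

[(2, 6, 1), (3, 3, 0), (3, 5, 1), (6, 3, 2), (6, 5, 3)]


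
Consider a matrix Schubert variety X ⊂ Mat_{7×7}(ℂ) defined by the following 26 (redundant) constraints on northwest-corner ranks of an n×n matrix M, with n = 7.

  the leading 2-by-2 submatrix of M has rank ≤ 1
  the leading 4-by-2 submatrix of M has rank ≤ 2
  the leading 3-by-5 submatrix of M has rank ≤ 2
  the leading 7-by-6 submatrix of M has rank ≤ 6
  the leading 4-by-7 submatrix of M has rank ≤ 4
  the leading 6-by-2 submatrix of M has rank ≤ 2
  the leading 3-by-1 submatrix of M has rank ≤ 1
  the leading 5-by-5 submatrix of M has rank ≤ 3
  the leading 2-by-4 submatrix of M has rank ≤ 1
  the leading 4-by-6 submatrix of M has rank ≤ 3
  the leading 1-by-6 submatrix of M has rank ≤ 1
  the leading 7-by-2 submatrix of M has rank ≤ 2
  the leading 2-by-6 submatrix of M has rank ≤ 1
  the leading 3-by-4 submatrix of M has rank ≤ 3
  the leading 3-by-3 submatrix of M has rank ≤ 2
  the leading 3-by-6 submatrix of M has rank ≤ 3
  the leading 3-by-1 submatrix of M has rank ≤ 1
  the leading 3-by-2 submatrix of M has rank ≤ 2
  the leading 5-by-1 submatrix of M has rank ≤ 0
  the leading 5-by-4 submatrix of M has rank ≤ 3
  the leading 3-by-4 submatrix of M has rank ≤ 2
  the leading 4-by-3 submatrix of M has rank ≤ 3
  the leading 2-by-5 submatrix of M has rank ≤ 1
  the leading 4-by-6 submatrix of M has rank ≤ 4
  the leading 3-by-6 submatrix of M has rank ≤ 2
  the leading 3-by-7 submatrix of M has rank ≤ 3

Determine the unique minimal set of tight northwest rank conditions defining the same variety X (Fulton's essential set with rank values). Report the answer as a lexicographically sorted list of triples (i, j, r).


Computing R[i][j] = min implied NW-rank bound (n=7, 26 conditions):

  R[1]: 0 1 1 1 1 1 1
  R[2]: 0 1 1 1 1 1 2
  R[3]: 0 1 2 2 2 2 3
  R[4]: 0 1 2 3 3 3 4
  R[5]: 0 1 2 3 3 4 5
  R[6]: 1 2 3 4 4 5 6
  R[7]: 1 2 3 4 5 6 7

second differences of R give the permutation w = (2, 7, 3, 4, 6, 1, 5).

D(w) has 10 cells with 3 SE-corners; essential set:

[(2, 6, 1), (5, 1, 0), (5, 5, 3)]


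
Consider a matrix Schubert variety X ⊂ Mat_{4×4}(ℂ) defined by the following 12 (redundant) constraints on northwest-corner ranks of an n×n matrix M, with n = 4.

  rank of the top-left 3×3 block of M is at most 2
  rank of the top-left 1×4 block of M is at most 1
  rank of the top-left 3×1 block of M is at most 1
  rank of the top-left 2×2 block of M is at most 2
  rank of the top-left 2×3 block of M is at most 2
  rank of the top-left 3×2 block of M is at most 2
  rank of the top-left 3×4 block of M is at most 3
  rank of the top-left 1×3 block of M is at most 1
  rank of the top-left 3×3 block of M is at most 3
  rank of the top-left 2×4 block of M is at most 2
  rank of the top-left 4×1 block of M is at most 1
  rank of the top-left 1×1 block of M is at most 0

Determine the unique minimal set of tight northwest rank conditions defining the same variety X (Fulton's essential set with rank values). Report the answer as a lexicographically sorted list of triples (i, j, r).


Propagating the 12 rank bounds to every northwest block:

  row 1: 0 | 1 | 1 | 1
  row 2: 1 | 2 | 2 | 2
  row 3: 1 | 2 | 2 | 3
  row 4: 1 | 2 | 3 | 4

the unique w with this rank table is (2, 1, 4, 3).

ℓ(w)=2; the 2 essential cells (i,j,r):

[(1, 1, 0), (3, 3, 2)]


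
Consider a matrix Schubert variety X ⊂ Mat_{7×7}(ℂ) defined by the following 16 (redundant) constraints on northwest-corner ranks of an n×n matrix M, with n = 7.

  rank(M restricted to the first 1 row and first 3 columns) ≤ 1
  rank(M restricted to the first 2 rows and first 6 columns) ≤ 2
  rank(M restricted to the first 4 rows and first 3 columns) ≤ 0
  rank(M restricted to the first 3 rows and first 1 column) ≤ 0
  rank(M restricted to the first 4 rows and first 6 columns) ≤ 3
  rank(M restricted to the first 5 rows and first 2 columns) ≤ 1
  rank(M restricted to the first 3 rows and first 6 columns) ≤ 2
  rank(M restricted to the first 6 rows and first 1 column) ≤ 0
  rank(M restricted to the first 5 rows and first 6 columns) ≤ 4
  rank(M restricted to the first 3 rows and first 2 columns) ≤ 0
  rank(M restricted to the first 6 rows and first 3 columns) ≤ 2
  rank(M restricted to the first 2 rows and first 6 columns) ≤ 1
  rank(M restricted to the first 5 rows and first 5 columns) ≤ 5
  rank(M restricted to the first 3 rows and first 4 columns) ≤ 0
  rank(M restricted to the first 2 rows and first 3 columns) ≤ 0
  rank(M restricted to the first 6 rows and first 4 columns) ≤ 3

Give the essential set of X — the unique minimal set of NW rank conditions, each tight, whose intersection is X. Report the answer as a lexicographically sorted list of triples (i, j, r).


Propagating the 16 rank bounds to every northwest block:

  row 1: 0 0 0 0 1 1 1
  row 2: 0 0 0 0 1 1 2
  row 3: 0 0 0 0 1 2 3
  row 4: 0 0 0 1 2 3 4
  row 5: 0 1 1 2 3 4 5
  row 6: 0 1 2 3 4 5 6
  row 7: 1 2 3 4 5 6 7

second differences of R give the permutation w = (5, 7, 6, 4, 2, 3, 1).

Fulton essential set (4 of the 18 Rothe cells):

[(2, 6, 1), (3, 4, 0), (4, 3, 0), (6, 1, 0)]


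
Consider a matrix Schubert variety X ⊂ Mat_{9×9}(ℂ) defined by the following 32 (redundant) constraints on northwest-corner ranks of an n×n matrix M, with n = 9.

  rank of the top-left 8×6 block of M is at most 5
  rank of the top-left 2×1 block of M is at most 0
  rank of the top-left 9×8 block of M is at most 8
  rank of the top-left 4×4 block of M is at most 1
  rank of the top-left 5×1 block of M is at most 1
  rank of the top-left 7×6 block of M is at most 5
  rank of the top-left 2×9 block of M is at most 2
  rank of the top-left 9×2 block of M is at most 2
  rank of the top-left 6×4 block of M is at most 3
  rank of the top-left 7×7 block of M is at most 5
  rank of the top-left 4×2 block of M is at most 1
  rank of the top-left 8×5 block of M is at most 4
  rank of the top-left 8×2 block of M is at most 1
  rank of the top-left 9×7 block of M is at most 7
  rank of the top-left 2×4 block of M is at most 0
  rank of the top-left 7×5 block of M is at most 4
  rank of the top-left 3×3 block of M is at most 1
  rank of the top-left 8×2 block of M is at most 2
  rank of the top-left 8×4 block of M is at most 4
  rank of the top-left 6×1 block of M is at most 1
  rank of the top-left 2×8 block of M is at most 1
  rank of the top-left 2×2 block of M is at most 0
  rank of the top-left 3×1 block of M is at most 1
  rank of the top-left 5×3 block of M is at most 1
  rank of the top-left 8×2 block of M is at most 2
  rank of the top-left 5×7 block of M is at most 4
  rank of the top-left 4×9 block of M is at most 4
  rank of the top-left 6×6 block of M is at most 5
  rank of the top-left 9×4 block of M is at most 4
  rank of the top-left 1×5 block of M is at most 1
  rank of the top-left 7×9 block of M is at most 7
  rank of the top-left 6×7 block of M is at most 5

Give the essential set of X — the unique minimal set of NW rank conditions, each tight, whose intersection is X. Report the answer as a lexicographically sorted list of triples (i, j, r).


Propagating the 32 rank bounds to every northwest block:

  i=1: 0 | 0 | 0 | 0 | 1 | 1 | 1 | 1 | 1
  i=2: 0 | 0 | 0 | 0 | 1 | 1 | 1 | 1 | 2
  i=3: 1 | 1 | 1 | 1 | 2 | 2 | 2 | 2 | 3
  i=4: 1 | 1 | 1 | 1 | 2 | 3 | 3 | 3 | 4
  i=5: 1 | 1 | 1 | 2 | 3 | 4 | 4 | 4 | 5
  i=6: 1 | 1 | 2 | 3 | 4 | 5 | 5 | 5 | 6
  i=7: 1 | 1 | 2 | 3 | 4 | 5 | 5 | 6 | 7
  i=8: 1 | 1 | 2 | 3 | 4 | 5 | 6 | 7 | 8
  i=9: 1 | 2 | 3 | 4 | 5 | 6 | 7 | 8 | 9

hence w(1..9) = (5, 9, 1, 6, 4, 3, 8, 7, 2).

Rothe diagram D(w) (20 cells), 6 SE-corners (essential conditions):

[(2, 4, 0), (2, 8, 1), (4, 4, 1), (5, 3, 1), (7, 7, 5), (8, 2, 1)]


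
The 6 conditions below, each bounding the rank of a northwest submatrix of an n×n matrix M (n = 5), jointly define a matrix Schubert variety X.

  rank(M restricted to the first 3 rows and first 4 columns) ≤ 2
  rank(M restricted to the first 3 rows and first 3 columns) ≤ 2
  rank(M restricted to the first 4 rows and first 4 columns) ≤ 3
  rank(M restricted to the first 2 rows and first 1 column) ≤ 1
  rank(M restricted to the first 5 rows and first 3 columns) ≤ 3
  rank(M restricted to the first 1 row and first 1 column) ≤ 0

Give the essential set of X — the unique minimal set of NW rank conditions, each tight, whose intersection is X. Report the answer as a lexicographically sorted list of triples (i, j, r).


Recovering R(i,j) via the rank-extension bound from the 6 conditions:

  i=1: 0  1  1  1  1
  i=2: 1  2  2  2  2
  i=3: 1  2  2  2  3
  i=4: 1  2  3  3  4
  i=5: 1  2  3  4  5

hence w(1..5) = (2, 1, 5, 3, 4).

D(w) has 3 cells with 2 SE-corners; essential set:

[(1, 1, 0), (3, 4, 2)]
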